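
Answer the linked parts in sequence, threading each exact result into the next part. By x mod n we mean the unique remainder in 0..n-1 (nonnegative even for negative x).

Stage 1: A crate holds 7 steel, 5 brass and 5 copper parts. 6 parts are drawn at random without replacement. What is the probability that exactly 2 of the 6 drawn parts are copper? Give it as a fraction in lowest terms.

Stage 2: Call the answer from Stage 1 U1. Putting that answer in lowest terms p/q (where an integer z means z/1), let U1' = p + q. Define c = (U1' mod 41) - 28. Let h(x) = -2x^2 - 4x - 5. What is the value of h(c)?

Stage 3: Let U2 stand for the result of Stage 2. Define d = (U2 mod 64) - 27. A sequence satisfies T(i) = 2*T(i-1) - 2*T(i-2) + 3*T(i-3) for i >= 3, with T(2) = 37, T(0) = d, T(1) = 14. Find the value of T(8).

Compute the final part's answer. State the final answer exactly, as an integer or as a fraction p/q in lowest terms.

2349

Stage 1: total draws C(17,6) = 12376; favorable C(5,2)*C(12,4) = 4950; P = 2475/6188; answer 2475/6188
Stage 2: U1 = 2475/6188; threaded value p + q = 8663; c = -16; -2*(-16)^2 - 4*(-16)^1 - 5 = (-512) + (64) + (-5) = -453; answer -453
Stage 3: U2 = -453; d = 32; T(3) = 2*(37) - 2*(14) + 3*(32) = 142; iterating: T(3)=142, T(4)=252, T(5)=331, T(6)=584, T(7)=1262, T(8)=2349; answer 2349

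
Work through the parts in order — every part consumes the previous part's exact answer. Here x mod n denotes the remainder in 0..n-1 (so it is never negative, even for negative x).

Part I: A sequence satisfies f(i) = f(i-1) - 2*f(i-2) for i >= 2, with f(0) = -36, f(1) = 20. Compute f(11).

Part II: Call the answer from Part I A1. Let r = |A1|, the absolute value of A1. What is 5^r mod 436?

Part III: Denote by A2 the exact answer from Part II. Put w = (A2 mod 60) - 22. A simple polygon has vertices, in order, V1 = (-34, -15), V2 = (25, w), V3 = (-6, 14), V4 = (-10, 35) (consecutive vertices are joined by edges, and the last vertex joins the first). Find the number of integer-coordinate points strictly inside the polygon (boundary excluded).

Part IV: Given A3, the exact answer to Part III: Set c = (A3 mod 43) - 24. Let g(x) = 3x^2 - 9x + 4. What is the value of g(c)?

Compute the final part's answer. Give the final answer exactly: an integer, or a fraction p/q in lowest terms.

34

Part I: f(2) = 1*(20) - 2*(-36) = 92; iterating: f(2)=92, f(3)=52, f(4)=-132, f(5)=-236, f(6)=28, f(7)=500, f(8)=444, f(9)=-556, f(10)=-1444, f(11)=-332; answer -332
Part II: A1 = -332; r = 332; squarings mod 436: 5^1=5, 5^2=25, 5^4=189, 5^8=405, 5^16=89, 5^32=73, 5^64=97, 5^128=253, 5^256=353; 5^332 = 5^4 * 5^8 * 5^64 * 5^256 = 405 (mod 436); answer 405
Part III: A2 = 405; w = 23; cross terms: (-34*23 - 25*-15)=-407, (25*14 - -6*23)=488, (-6*35 - -10*14)=-70, (-10*-15 - -34*35)=1340; twice the area = |1351| = 1351; area = 1351/2; boundary points = 1 + 1 + 1 + 2 = 5; strictly interior points = area - boundary/2 + 1 = 674; answer 674
Part IV: A3 = 674; c = 5; 3*(5)^2 - 9*(5)^1 + 4 = (75) + (-45) + (4) = 34; answer 34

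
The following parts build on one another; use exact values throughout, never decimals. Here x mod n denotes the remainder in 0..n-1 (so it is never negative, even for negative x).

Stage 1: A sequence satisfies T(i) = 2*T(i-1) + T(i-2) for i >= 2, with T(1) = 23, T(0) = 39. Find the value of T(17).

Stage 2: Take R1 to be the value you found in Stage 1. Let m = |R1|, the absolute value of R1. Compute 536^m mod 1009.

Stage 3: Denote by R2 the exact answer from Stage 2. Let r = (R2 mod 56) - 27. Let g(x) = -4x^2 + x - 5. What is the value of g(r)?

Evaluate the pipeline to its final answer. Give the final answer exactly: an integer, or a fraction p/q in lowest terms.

-2144

Stage 1: T(2) = 2*(23) + 1*(39) = 85; iterating: T(2)=85, T(3)=193, T(4)=471, T(5)=1135, T(6)=2741, T(7)=6617, T(8)=15975, T(9)=38567, T(10)=93109, T(11)=224785, T(12)=542679, T(13)=1310143, T(14)=3162965, T(15)=7636073, T(16)=18435111, T(17)=44506295; answer 44506295
Stage 2: R1 = 44506295; m = 44506295; squarings mod 1009: 536^1=536, 536^2=740, 536^4=722, 536^8=640, 536^16=955, 536^32=898, 536^64=213, 536^128=973, 536^256=287, 536^512=640, 536^1024=955, 536^2048=898, 536^4096=213, 536^8192=973, 536^16384=287, 536^32768=640, 536^65536=955, 536^131072=898, 536^262144=213, 536^524288=973, 536^1048576=287, 536^2097152=640, 536^4194304=955, 536^8388608=898, 536^16777216=213, 536^33554432=973; 536^44506295 = 536^1 * 536^2 * 536^4 * 536^16 * 536^32 * 536^128 * 536^1024 * 536^2048 * 536^4096 * 536^65536 * 536^131072 * 536^262144 * 536^2097152 * 536^8388608 * 536^33554432 = 676 (mod 1009); answer 676
Stage 3: R2 = 676; r = -23; -4*(-23)^2 + 1*(-23)^1 - 5 = (-2116) + (-23) + (-5) = -2144; answer -2144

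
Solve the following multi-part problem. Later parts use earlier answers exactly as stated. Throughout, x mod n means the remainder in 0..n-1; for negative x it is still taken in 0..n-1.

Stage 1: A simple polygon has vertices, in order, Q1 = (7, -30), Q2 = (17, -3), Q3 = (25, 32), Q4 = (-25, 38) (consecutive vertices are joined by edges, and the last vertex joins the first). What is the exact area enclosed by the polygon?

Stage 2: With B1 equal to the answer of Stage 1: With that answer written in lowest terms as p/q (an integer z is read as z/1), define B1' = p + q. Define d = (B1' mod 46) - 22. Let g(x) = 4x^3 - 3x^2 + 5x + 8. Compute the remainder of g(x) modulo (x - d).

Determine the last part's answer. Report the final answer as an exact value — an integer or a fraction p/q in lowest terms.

Stage 1: cross terms: (7*-3 - 17*-30)=489, (17*32 - 25*-3)=619, (25*38 - -25*32)=1750, (-25*-30 - 7*38)=484; twice the area = |3342| = 3342; area = 1671; answer 1671
Stage 2: B1 = 1671; threaded value p + q = 1672; d = -6; remainder = value at the root: 4*(-6)^3 - 3*(-6)^2 + 5*(-6)^1 + 8 = (-864) + (-108) + (-30) + (8) = -994; answer -994

-994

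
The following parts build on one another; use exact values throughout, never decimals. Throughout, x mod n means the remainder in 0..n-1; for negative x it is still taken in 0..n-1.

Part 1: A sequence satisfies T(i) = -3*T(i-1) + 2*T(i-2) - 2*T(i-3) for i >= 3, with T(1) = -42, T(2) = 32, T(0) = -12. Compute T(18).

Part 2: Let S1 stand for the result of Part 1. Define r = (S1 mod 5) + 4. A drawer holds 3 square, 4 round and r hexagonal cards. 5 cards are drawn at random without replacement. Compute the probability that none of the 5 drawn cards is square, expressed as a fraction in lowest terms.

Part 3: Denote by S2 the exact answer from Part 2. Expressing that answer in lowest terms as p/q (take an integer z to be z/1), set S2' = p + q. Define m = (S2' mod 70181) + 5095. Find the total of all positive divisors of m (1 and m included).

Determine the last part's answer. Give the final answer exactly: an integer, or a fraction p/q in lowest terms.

Part 1: T(3) = -3*(32) + 2*(-42) - 2*(-12) = -156; iterating: T(3)=-156, T(4)=616, T(5)=-2224, T(6)=8216, T(7)=-30328, T(8)=111864, T(9)=-412680, T(10)=1522424, T(11)=-5616360, T(12)=20719288, T(13)=-76435432, T(14)=281977592, T(15)=-1040242216, T(16)=3837552696, T(17)=-14157097704, T(18)=52226882936; answer 52226882936
Part 2: S1 = 52226882936; r = 5; total draws C(12,5) = 792; favorable C(9,5) = 126; P = 7/44; answer 7/44
Part 3: S2 = 7/44; threaded value p + q = 51; m = 5146; 5146 = 2 * 31 * 83; sigma = (1 + 2) * (1 + 31) * (1 + 83) = 3 * 32 * 84 = 8064; answer 8064

8064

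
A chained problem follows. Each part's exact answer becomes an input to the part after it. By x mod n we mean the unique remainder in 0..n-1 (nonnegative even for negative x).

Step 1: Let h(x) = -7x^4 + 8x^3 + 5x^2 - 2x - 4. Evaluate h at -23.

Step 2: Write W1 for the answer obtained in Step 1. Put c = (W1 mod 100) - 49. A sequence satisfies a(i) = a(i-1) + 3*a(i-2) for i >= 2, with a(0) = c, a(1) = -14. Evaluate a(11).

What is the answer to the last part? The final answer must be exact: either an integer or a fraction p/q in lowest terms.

Step 1: -7*(-23)^4 + 8*(-23)^3 + 5*(-23)^2 - 2*(-23)^1 - 4 = (-1958887) + (-97336) + (2645) + (46) + (-4) = -2053536; answer -2053536
Step 2: W1 = -2053536; c = 15; a(2) = 1*(-14) + 3*(15) = 31; iterating: a(2)=31, a(3)=-11, a(4)=82, a(5)=49, a(6)=295, a(7)=442, a(8)=1327, a(9)=2653, a(10)=6634, a(11)=14593; answer 14593

14593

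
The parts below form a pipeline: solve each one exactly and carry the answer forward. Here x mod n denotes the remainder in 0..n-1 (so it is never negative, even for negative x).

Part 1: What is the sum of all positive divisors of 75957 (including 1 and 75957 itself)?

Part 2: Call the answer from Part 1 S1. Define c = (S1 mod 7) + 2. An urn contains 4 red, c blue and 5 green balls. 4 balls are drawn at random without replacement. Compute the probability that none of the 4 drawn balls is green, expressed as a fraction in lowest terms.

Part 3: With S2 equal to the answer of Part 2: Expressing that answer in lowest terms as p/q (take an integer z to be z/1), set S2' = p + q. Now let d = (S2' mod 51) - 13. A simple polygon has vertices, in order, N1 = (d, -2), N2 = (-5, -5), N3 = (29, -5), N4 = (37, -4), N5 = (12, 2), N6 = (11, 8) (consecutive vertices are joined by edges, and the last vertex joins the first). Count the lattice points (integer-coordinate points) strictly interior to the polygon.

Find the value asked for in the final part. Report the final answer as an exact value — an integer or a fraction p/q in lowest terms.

Part 1: 75957 = 3 * 7 * 3617; sigma = (1 + 3) * (1 + 7) * (1 + 3617) = 4 * 8 * 3618 = 115776; answer 115776
Part 2: S1 = 115776; c = 5; total draws C(14,4) = 1001; favorable C(9,4) = 126; P = 18/143; answer 18/143
Part 3: S2 = 18/143; threaded value p + q = 161; d = -5; cross terms: (-5*-5 - -5*-2)=15, (-5*-5 - 29*-5)=170, (29*-4 - 37*-5)=69, (37*2 - 12*-4)=122, (12*8 - 11*2)=74, (11*-2 - -5*8)=18; twice the area = |468| = 468; area = 234; boundary points = 3 + 34 + 1 + 1 + 1 + 2 = 42; strictly interior points = area - boundary/2 + 1 = 214; answer 214

214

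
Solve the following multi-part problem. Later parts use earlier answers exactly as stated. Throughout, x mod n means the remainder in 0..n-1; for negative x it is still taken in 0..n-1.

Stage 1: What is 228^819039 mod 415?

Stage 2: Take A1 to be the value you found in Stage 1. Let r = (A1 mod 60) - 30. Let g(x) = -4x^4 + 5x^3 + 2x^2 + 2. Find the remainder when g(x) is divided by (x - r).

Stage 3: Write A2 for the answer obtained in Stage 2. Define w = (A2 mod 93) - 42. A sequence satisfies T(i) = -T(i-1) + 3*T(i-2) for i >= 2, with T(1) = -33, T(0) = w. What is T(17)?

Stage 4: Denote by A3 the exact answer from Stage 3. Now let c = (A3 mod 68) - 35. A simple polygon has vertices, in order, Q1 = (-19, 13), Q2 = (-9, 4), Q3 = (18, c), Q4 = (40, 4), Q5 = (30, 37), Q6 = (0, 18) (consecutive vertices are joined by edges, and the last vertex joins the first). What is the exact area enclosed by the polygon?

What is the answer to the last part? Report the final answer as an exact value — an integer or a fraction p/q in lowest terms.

Stage 1: squarings mod 415: 228^1=228, 228^2=109, 228^4=261, 228^8=61, 228^16=401, 228^32=196, 228^64=236, 228^128=86, 228^256=341, 228^512=81, 228^1024=336, 228^2048=16, 228^4096=256, 228^8192=381, 228^16384=326, 228^32768=36, 228^65536=51, 228^131072=111, 228^262144=286, 228^524288=41; 228^819039 = 228^1 * 228^2 * 228^4 * 228^8 * 228^16 * 228^64 * 228^256 * 228^512 * 228^1024 * 228^2048 * 228^4096 * 228^8192 * 228^16384 * 228^262144 * 228^524288 = 262 (mod 415); answer 262
Stage 2: A1 = 262; r = -8; remainder = value at the root: -4*(-8)^4 + 5*(-8)^3 + 2*(-8)^2 + 2 = (-16384) + (-2560) + (128) + (2) = -18814; answer -18814
Stage 3: A2 = -18814; w = 23; T(2) = -1*(-33) + 3*(23) = 102; iterating: T(2)=102, T(3)=-201, T(4)=507, T(5)=-1110, T(6)=2631, T(7)=-5961, T(8)=13854, T(9)=-31737, T(10)=73299, T(11)=-168510, T(12)=388407, T(13)=-893937, T(14)=2059158, T(15)=-4740969, T(16)=10918443, T(17)=-25141350; answer -25141350
Stage 4: A3 = -25141350; c = -17; cross terms: (-19*4 - -9*13)=41, (-9*-17 - 18*4)=81, (18*4 - 40*-17)=752, (40*37 - 30*4)=1360, (30*18 - 0*37)=540, (0*13 - -19*18)=342; twice the area = |3116| = 3116; area = 1558; answer 1558

1558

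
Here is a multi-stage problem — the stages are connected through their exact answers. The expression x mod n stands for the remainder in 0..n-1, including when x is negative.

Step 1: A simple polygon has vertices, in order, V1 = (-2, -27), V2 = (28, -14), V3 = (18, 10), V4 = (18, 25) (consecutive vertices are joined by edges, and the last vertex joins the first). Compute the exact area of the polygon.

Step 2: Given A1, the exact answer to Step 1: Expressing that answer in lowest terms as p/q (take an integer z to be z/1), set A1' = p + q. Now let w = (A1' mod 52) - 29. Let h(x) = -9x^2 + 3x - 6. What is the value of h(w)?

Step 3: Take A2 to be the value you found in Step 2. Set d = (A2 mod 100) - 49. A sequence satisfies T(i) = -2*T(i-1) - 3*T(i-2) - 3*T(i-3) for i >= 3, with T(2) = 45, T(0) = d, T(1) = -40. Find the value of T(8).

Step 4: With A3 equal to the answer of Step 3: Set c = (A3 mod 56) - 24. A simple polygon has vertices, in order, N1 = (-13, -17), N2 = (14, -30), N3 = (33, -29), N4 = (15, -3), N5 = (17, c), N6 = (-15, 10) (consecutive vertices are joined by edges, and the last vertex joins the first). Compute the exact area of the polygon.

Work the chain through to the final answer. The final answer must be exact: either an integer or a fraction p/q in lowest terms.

Step 1: cross terms: (-2*-14 - 28*-27)=784, (28*10 - 18*-14)=532, (18*25 - 18*10)=270, (18*-27 - -2*25)=-436; twice the area = |1150| = 1150; area = 575; answer 575
Step 2: A1 = 575; threaded value p + q = 576; w = -25; -9*(-25)^2 + 3*(-25)^1 - 6 = (-5625) + (-75) + (-6) = -5706; answer -5706
Step 3: A2 = -5706; d = 45; T(3) = -2*(45) - 3*(-40) - 3*(45) = -105; iterating: T(3)=-105, T(4)=195, T(5)=-210, T(6)=150, T(7)=-255, T(8)=690; answer 690
Step 4: A3 = 690; c = -6; cross terms: (-13*-30 - 14*-17)=628, (14*-29 - 33*-30)=584, (33*-3 - 15*-29)=336, (15*-6 - 17*-3)=-39, (17*10 - -15*-6)=80, (-15*-17 - -13*10)=385; twice the area = |1974| = 1974; area = 987; answer 987

987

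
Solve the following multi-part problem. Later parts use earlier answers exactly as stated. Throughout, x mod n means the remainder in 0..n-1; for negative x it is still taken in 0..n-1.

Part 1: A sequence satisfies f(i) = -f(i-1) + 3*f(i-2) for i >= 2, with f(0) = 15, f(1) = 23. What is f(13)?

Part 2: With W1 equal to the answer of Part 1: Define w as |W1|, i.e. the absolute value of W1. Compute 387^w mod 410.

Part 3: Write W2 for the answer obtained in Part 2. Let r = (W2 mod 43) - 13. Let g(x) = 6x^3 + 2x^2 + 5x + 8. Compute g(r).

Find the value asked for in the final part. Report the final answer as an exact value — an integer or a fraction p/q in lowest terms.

10724

Part 1: f(2) = -1*(23) + 3*(15) = 22; iterating: f(2)=22, f(3)=47, f(4)=19, f(5)=122, f(6)=-65, f(7)=431, f(8)=-626, f(9)=1919, f(10)=-3797, f(11)=9554, f(12)=-20945, f(13)=49607; answer 49607
Part 2: W1 = 49607; w = 49607; squarings mod 410: 387^1=387, 387^2=119, 387^4=221, 387^8=51, 387^16=141, 387^32=201, 387^64=221, 387^128=51, 387^256=141, 387^512=201, 387^1024=221, 387^2048=51, 387^4096=141, 387^8192=201, 387^16384=221, 387^32768=51; 387^49607 = 387^1 * 387^2 * 387^4 * 387^64 * 387^128 * 387^256 * 387^16384 * 387^32768 = 283 (mod 410); answer 283
Part 3: W2 = 283; r = 12; 6*(12)^3 + 2*(12)^2 + 5*(12)^1 + 8 = (10368) + (288) + (60) + (8) = 10724; answer 10724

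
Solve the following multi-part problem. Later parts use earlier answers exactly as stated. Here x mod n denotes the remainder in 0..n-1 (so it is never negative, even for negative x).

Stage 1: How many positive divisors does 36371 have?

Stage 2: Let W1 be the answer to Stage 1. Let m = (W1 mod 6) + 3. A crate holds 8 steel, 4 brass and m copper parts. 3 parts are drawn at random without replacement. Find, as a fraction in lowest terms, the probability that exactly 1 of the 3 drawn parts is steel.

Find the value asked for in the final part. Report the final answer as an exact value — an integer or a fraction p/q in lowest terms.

440/969

Stage 1: 36371 = 37 * 983; number of divisors = (1+1) * (1+1) = 4; answer 4
Stage 2: W1 = 4; m = 7; total draws C(19,3) = 969; favorable C(8,1)*C(11,2) = 440; P = 440/969; answer 440/969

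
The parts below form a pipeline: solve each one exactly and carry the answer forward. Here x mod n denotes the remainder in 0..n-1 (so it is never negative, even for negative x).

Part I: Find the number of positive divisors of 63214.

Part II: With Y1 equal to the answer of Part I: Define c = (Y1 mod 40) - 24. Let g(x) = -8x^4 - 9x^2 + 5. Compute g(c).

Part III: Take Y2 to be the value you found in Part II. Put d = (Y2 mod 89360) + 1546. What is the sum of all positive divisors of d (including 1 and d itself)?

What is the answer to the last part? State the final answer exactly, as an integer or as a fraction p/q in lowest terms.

63360

Part I: 63214 = 2 * 31607; number of divisors = (1+1) * (1+1) = 4; answer 4
Part II: Y1 = 4; c = -20; -8*(-20)^4 - 9*(-20)^2 + 5 = (-1280000) + (-3600) + (5) = -1283595; answer -1283595
Part III: Y2 = -1283595; d = 58351; 58351 = 23 * 43 * 59; sigma = (1 + 23) * (1 + 43) * (1 + 59) = 24 * 44 * 60 = 63360; answer 63360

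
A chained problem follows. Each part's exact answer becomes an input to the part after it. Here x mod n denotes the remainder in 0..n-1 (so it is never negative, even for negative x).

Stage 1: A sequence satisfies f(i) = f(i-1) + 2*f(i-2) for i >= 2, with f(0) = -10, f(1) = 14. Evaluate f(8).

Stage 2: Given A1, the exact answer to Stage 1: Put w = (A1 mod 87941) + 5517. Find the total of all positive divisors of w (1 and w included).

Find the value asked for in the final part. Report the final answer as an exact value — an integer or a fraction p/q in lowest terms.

7800

Stage 1: f(2) = 1*(14) + 2*(-10) = -6; iterating: f(2)=-6, f(3)=22, f(4)=10, f(5)=54, f(6)=74, f(7)=182, f(8)=330; answer 330
Stage 2: A1 = 330; w = 5847; 5847 = 3 * 1949; sigma = (1 + 3) * (1 + 1949) = 4 * 1950 = 7800; answer 7800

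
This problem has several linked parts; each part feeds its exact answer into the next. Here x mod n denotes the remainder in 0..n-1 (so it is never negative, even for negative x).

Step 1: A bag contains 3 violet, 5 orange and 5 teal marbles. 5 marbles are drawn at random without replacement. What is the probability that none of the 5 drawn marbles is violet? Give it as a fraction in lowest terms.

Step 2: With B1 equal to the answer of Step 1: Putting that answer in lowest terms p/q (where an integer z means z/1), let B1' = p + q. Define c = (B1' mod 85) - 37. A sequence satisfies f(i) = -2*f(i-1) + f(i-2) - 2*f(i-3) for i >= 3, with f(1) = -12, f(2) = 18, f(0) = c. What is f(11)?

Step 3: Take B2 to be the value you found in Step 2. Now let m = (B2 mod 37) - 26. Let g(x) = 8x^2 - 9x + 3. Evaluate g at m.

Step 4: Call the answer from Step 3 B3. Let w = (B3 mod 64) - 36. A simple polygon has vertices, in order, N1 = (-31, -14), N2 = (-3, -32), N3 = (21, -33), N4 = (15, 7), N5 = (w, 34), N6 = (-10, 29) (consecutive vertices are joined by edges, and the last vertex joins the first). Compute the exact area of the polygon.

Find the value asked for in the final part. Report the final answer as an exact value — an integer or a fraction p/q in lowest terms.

2214

Step 1: total draws C(13,5) = 1287; favorable C(10,5) = 252; P = 28/143; answer 28/143
Step 2: B1 = 28/143; threaded value p + q = 171; c = -36; f(3) = -2*(18) + 1*(-12) - 2*(-36) = 24; iterating: f(3)=24, f(4)=-6, f(5)=0, f(6)=-54, f(7)=120, f(8)=-294, f(9)=816, f(10)=-2166, f(11)=5736; answer 5736
Step 3: B2 = 5736; m = -25; 8*(-25)^2 - 9*(-25)^1 + 3 = (5000) + (225) + (3) = 5228; answer 5228
Step 4: B3 = 5228; w = 8; cross terms: (-31*-32 - -3*-14)=950, (-3*-33 - 21*-32)=771, (21*7 - 15*-33)=642, (15*34 - 8*7)=454, (8*29 - -10*34)=572, (-10*-14 - -31*29)=1039; twice the area = |4428| = 4428; area = 2214; answer 2214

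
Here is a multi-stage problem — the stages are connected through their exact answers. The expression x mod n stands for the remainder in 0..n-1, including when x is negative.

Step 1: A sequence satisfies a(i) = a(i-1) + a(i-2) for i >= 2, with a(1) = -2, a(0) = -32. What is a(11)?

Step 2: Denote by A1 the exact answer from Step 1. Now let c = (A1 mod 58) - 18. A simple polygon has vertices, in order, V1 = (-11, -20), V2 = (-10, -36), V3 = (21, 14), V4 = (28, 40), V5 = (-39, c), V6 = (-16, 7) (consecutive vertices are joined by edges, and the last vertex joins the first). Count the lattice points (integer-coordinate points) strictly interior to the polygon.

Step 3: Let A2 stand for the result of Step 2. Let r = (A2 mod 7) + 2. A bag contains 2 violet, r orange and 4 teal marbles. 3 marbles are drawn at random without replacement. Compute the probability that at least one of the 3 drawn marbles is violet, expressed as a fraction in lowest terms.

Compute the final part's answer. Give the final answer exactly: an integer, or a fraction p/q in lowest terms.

Step 1: a(2) = 1*(-2) + 1*(-32) = -34; iterating: a(2)=-34, a(3)=-36, a(4)=-70, a(5)=-106, a(6)=-176, a(7)=-282, a(8)=-458, a(9)=-740, a(10)=-1198, a(11)=-1938; answer -1938
Step 2: A1 = -1938; c = 16; cross terms: (-11*-36 - -10*-20)=196, (-10*14 - 21*-36)=616, (21*40 - 28*14)=448, (28*16 - -39*40)=2008, (-39*7 - -16*16)=-17, (-16*-20 - -11*7)=397; twice the area = |3648| = 3648; area = 1824; boundary points = 1 + 1 + 1 + 1 + 1 + 1 = 6; strictly interior points = area - boundary/2 + 1 = 1822; answer 1822
Step 3: A2 = 1822; r = 4; total draws C(10,3) = 120; complement C(8,3) = 56; favorable 120 - 56 = 64; P = 8/15; answer 8/15

8/15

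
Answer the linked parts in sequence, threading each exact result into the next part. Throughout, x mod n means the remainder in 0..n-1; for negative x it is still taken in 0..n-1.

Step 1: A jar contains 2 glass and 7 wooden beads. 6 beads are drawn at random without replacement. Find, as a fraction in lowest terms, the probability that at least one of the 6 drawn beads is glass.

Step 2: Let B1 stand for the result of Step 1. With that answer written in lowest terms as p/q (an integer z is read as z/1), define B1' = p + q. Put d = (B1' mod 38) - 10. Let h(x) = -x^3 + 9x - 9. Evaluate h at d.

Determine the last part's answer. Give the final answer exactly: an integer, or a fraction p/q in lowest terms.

Step 1: total draws C(9,6) = 84; complement C(7,6) = 7; favorable 84 - 7 = 77; P = 11/12; answer 11/12
Step 2: B1 = 11/12; threaded value p + q = 23; d = 13; -1*(13)^3 + 9*(13)^1 - 9 = (-2197) + (117) + (-9) = -2089; answer -2089

-2089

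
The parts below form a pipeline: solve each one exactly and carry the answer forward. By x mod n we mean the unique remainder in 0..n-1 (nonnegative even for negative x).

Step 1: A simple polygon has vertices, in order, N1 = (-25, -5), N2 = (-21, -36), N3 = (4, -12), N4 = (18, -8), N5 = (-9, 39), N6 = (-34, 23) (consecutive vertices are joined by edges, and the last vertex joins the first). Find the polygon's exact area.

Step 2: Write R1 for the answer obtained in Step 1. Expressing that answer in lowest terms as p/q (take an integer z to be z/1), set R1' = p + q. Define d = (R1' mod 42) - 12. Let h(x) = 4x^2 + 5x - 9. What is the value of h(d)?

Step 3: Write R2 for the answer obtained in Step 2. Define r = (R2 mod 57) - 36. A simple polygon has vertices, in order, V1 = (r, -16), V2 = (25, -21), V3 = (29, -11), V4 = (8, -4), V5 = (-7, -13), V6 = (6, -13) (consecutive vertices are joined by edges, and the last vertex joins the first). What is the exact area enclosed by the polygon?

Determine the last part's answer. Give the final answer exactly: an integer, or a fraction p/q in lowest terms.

863/2

Step 1: cross terms: (-25*-36 - -21*-5)=795, (-21*-12 - 4*-36)=396, (4*-8 - 18*-12)=184, (18*39 - -9*-8)=630, (-9*23 - -34*39)=1119, (-34*-5 - -25*23)=745; twice the area = |3869| = 3869; area = 3869/2; answer 3869/2
Step 2: R1 = 3869/2; threaded value p + q = 3871; d = -5; 4*(-5)^2 + 5*(-5)^1 - 9 = (100) + (-25) + (-9) = 66; answer 66
Step 3: R2 = 66; r = -27; cross terms: (-27*-21 - 25*-16)=967, (25*-11 - 29*-21)=334, (29*-4 - 8*-11)=-28, (8*-13 - -7*-4)=-132, (-7*-13 - 6*-13)=169, (6*-16 - -27*-13)=-447; twice the area = |863| = 863; area = 863/2; answer 863/2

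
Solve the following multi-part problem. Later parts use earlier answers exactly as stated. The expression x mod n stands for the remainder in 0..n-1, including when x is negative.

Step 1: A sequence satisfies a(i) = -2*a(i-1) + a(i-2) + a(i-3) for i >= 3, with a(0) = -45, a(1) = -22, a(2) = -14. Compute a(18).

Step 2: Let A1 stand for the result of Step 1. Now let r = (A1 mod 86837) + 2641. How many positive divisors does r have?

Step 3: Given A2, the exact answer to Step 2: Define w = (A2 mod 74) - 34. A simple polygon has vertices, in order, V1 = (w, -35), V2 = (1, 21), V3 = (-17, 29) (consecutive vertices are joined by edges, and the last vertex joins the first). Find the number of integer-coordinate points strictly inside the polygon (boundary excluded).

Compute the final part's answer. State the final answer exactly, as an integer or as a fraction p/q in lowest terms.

Step 1: a(3) = -2*(-14) + 1*(-22) + 1*(-45) = -39; iterating: a(3)=-39, a(4)=42, a(5)=-137, a(6)=277, a(7)=-649, a(8)=1438, a(9)=-3248, a(10)=7285, a(11)=-16380, a(12)=36797, a(13)=-82689, a(14)=185795, a(15)=-417482, a(16)=938070, a(17)=-2107827, a(18)=4736242; answer 4736242
Step 2: A1 = 4736242; r = 49685; 49685 = 5 * 19 * 523; number of divisors = (1+1) * (1+1) * (1+1) = 8; answer 8
Step 3: A2 = 8; w = -26; cross terms: (-26*21 - 1*-35)=-511, (1*29 - -17*21)=386, (-17*-35 - -26*29)=1349; twice the area = |1224| = 1224; area = 612; boundary points = 1 + 2 + 1 = 4; strictly interior points = area - boundary/2 + 1 = 611; answer 611

611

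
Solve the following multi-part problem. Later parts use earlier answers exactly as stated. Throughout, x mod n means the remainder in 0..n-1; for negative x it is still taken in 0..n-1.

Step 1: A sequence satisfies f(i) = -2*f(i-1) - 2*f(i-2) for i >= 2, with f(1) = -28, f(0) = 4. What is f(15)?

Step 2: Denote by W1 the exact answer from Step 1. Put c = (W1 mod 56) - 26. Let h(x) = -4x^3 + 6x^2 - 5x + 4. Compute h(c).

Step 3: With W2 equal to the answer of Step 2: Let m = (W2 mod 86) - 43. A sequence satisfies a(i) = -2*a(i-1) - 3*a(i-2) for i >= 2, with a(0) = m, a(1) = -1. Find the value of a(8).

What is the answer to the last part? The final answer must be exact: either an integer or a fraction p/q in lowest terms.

797

Step 1: f(2) = -2*(-28) - 2*(4) = 48; iterating: f(2)=48, f(3)=-40, f(4)=-16, f(5)=112, f(6)=-192, f(7)=160, f(8)=64, f(9)=-448, f(10)=768, f(11)=-640, f(12)=-256, f(13)=1792, f(14)=-3072, f(15)=2560; answer 2560
Step 2: W1 = 2560; c = 14; -4*(14)^3 + 6*(14)^2 - 5*(14)^1 + 4 = (-10976) + (1176) + (-70) + (4) = -9866; answer -9866
Step 3: W2 = -9866; m = -19; a(2) = -2*(-1) - 3*(-19) = 59; iterating: a(2)=59, a(3)=-115, a(4)=53, a(5)=239, a(6)=-637, a(7)=557, a(8)=797; answer 797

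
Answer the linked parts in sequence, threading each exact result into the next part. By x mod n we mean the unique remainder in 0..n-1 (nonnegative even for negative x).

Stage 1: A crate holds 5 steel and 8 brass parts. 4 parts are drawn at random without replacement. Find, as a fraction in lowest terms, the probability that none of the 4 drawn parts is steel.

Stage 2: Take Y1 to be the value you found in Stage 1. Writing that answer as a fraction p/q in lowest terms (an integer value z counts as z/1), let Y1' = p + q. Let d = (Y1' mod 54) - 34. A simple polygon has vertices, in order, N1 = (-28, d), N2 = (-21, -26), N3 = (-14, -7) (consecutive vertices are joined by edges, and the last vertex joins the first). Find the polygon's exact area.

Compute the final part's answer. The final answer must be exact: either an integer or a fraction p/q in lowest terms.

Stage 1: total draws C(13,4) = 715; favorable C(8,4) = 70; P = 14/143; answer 14/143
Stage 2: Y1 = 14/143; threaded value p + q = 157; d = 15; cross terms: (-28*-26 - -21*15)=1043, (-21*-7 - -14*-26)=-217, (-14*15 - -28*-7)=-406; twice the area = |420| = 420; area = 210; answer 210

210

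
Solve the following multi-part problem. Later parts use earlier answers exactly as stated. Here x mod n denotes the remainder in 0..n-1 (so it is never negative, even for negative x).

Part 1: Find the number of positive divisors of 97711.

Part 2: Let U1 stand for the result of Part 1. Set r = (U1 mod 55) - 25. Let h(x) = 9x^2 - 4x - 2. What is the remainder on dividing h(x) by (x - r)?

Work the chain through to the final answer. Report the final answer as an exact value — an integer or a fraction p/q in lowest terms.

4851

Part 1: 97711 is prime, so its only divisors are 1 and 97711; count = 2; answer 2
Part 2: U1 = 2; r = -23; remainder = value at the root: 9*(-23)^2 - 4*(-23)^1 - 2 = (4761) + (92) + (-2) = 4851; answer 4851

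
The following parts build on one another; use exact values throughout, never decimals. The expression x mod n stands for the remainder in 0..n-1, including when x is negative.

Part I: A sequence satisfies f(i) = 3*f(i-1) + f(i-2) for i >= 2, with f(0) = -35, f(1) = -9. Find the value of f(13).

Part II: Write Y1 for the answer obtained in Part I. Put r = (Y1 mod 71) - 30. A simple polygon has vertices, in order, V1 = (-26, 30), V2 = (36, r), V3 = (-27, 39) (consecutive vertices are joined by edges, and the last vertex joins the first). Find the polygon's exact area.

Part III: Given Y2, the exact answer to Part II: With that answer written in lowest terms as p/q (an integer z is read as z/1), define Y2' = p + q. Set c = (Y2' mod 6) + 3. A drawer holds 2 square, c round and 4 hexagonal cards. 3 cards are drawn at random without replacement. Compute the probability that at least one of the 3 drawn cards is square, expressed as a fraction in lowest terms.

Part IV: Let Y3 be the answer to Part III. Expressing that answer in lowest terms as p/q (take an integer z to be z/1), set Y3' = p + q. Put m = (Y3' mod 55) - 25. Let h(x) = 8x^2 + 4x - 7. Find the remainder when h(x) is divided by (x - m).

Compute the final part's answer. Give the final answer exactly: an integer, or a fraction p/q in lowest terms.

Part I: f(2) = 3*(-9) + 1*(-35) = -62; iterating: f(2)=-62, f(3)=-195, f(4)=-647, f(5)=-2136, f(6)=-7055, f(7)=-23301, f(8)=-76958, f(9)=-254175, f(10)=-839483, f(11)=-2772624, f(12)=-9157355, f(13)=-30244689; answer -30244689
Part II: Y1 = -30244689; r = 3; cross terms: (-26*3 - 36*30)=-1158, (36*39 - -27*3)=1485, (-27*30 - -26*39)=204; twice the area = |531| = 531; area = 531/2; answer 531/2
Part III: Y2 = 531/2; threaded value p + q = 533; c = 8; total draws C(14,3) = 364; complement C(12,3) = 220; favorable 364 - 220 = 144; P = 36/91; answer 36/91
Part IV: Y3 = 36/91; threaded value p + q = 127; m = -8; remainder = value at the root: 8*(-8)^2 + 4*(-8)^1 - 7 = (512) + (-32) + (-7) = 473; answer 473

473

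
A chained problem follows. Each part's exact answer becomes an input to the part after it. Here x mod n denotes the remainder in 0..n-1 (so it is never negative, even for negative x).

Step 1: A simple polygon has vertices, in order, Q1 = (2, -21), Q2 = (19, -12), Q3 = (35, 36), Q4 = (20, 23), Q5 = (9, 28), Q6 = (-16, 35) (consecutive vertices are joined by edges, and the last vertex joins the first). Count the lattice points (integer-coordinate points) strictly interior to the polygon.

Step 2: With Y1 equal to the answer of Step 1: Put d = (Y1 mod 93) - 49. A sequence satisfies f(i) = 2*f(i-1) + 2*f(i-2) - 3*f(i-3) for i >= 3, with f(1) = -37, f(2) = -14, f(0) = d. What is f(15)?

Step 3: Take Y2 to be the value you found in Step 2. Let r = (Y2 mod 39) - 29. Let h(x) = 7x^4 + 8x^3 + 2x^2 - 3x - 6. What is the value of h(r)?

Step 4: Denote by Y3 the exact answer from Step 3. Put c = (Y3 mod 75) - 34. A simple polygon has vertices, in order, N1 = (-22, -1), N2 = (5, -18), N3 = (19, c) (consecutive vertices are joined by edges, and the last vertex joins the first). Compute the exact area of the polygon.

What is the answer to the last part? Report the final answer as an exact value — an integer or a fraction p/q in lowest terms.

Step 1: cross terms: (2*-12 - 19*-21)=375, (19*36 - 35*-12)=1104, (35*23 - 20*36)=85, (20*28 - 9*23)=353, (9*35 - -16*28)=763, (-16*-21 - 2*35)=266; twice the area = |2946| = 2946; area = 1473; boundary points = 1 + 16 + 1 + 1 + 1 + 2 = 22; strictly interior points = area - boundary/2 + 1 = 1463; answer 1463
Step 2: Y1 = 1463; d = 19; f(3) = 2*(-14) + 2*(-37) - 3*(19) = -159; iterating: f(3)=-159, f(4)=-235, f(5)=-746, f(6)=-1485, f(7)=-3757, f(8)=-8246, f(9)=-19551, f(10)=-44323, f(11)=-103010, f(12)=-236013, f(13)=-545077, f(14)=-1253150, f(15)=-2888415; answer -2888415
Step 3: Y2 = -2888415; r = -26; 7*(-26)^4 + 8*(-26)^3 + 2*(-26)^2 - 3*(-26)^1 - 6 = (3198832) + (-140608) + (1352) + (78) + (-6) = 3059648; answer 3059648
Step 4: Y3 = 3059648; c = -11; cross terms: (-22*-18 - 5*-1)=401, (5*-11 - 19*-18)=287, (19*-1 - -22*-11)=-261; twice the area = |427| = 427; area = 427/2; answer 427/2

427/2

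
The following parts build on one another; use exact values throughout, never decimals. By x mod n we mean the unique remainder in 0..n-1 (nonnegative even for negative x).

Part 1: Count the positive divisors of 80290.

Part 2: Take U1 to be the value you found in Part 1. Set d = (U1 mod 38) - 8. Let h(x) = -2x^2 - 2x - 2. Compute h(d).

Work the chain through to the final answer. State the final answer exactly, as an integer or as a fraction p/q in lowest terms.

-1202

Part 1: 80290 = 2 * 5 * 7 * 31 * 37; number of divisors = (1+1) * (1+1) * (1+1) * (1+1) * (1+1) = 32; answer 32
Part 2: U1 = 32; d = 24; -2*(24)^2 - 2*(24)^1 - 2 = (-1152) + (-48) + (-2) = -1202; answer -1202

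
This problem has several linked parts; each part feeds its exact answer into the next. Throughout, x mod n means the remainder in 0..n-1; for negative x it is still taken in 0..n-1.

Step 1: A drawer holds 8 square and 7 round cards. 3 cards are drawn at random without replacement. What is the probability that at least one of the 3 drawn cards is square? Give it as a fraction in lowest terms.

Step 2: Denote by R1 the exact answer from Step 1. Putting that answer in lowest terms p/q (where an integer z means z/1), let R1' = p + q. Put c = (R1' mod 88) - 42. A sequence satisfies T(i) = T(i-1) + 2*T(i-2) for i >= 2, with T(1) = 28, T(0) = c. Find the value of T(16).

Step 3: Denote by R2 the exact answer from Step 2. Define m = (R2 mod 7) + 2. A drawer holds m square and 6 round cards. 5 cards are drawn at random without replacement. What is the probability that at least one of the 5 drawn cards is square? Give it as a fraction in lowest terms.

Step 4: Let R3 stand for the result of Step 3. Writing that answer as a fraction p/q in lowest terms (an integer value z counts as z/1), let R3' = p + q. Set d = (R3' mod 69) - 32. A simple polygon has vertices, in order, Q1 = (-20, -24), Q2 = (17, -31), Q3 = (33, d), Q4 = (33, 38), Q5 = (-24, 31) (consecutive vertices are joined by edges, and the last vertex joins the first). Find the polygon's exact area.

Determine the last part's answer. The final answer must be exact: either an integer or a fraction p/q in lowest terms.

3354

Step 1: total draws C(15,3) = 455; complement C(7,3) = 35; favorable 455 - 35 = 420; P = 12/13; answer 12/13
Step 2: R1 = 12/13; threaded value p + q = 25; c = -17; T(2) = 1*(28) + 2*(-17) = -6; iterating: T(2)=-6, T(3)=50, T(4)=38, T(5)=138, T(6)=214, T(7)=490, T(8)=918, T(9)=1898, T(10)=3734, T(11)=7530, T(12)=14998, T(13)=30058, T(14)=60054, T(15)=120170, T(16)=240278; answer 240278
Step 3: R2 = 240278; m = 5; total draws C(11,5) = 462; complement C(6,5) = 6; favorable 462 - 6 = 456; P = 76/77; answer 76/77
Step 4: R3 = 76/77; threaded value p + q = 153; d = -17; cross terms: (-20*-31 - 17*-24)=1028, (17*-17 - 33*-31)=734, (33*38 - 33*-17)=1815, (33*31 - -24*38)=1935, (-24*-24 - -20*31)=1196; twice the area = |6708| = 6708; area = 3354; answer 3354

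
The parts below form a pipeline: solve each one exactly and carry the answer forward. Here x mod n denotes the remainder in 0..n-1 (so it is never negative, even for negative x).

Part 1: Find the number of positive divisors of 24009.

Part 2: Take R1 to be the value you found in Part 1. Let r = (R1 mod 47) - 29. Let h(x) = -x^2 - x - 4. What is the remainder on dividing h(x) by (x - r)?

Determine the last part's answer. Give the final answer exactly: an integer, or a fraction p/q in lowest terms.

-424

Part 1: 24009 = 3 * 53 * 151; number of divisors = (1+1) * (1+1) * (1+1) = 8; answer 8
Part 2: R1 = 8; r = -21; remainder = value at the root: -1*(-21)^2 - 1*(-21)^1 - 4 = (-441) + (21) + (-4) = -424; answer -424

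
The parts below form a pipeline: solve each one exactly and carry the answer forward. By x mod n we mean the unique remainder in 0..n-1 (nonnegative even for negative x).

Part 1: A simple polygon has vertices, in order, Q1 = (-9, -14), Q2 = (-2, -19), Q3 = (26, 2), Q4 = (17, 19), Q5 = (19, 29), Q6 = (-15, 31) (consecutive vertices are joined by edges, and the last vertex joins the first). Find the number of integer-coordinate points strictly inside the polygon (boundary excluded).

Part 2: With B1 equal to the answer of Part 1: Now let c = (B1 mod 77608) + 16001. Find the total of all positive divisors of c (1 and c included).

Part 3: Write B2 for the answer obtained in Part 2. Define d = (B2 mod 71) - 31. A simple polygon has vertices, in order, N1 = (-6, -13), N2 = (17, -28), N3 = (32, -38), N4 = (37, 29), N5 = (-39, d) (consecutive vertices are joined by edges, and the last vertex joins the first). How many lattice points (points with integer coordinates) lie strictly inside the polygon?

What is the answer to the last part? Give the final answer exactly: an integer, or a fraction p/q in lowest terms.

2322

Part 1: cross terms: (-9*-19 - -2*-14)=143, (-2*2 - 26*-19)=490, (26*19 - 17*2)=460, (17*29 - 19*19)=132, (19*31 - -15*29)=1024, (-15*-14 - -9*31)=489; twice the area = |2738| = 2738; area = 1369; boundary points = 1 + 7 + 1 + 2 + 2 + 3 = 16; strictly interior points = area - boundary/2 + 1 = 1362; answer 1362
Part 2: B1 = 1362; c = 17363; 17363 = 97 * 179; sigma = (1 + 97) * (1 + 179) = 98 * 180 = 17640; answer 17640
Part 3: B2 = 17640; d = 1; cross terms: (-6*-28 - 17*-13)=389, (17*-38 - 32*-28)=250, (32*29 - 37*-38)=2334, (37*1 - -39*29)=1168, (-39*-13 - -6*1)=513; twice the area = |4654| = 4654; area = 2327; boundary points = 1 + 5 + 1 + 4 + 1 = 12; strictly interior points = area - boundary/2 + 1 = 2322; answer 2322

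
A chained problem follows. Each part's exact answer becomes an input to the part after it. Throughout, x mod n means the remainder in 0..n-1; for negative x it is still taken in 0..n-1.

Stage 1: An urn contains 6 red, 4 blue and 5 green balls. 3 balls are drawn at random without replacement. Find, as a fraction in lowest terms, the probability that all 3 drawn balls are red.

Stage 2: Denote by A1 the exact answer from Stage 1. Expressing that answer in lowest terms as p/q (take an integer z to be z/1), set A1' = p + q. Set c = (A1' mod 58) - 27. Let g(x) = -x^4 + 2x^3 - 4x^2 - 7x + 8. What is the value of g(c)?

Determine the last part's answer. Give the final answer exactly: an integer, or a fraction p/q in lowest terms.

-8462

Stage 1: total draws C(15,3) = 455; favorable C(6,3) = 20; P = 4/91; answer 4/91
Stage 2: A1 = 4/91; threaded value p + q = 95; c = 10; -1*(10)^4 + 2*(10)^3 - 4*(10)^2 - 7*(10)^1 + 8 = (-10000) + (2000) + (-400) + (-70) + (8) = -8462; answer -8462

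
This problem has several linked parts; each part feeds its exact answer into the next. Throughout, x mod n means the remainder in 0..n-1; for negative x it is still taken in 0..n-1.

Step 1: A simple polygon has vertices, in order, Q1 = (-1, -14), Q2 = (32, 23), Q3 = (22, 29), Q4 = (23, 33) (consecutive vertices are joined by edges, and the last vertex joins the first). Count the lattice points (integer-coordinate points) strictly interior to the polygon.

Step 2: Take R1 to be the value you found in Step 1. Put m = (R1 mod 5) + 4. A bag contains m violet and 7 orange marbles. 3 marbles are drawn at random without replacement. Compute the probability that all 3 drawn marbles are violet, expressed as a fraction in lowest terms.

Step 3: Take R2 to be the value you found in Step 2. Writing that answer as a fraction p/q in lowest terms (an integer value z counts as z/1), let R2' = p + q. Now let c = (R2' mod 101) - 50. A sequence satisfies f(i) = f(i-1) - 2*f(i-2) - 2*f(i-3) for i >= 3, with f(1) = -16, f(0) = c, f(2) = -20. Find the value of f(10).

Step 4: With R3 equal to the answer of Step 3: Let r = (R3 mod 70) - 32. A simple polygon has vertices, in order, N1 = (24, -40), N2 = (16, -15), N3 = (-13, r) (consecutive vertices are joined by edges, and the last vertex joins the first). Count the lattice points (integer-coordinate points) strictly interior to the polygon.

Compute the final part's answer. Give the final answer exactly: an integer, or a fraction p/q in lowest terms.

Step 1: cross terms: (-1*23 - 32*-14)=425, (32*29 - 22*23)=422, (22*33 - 23*29)=59, (23*-14 - -1*33)=-289; twice the area = |617| = 617; area = 617/2; boundary points = 1 + 2 + 1 + 1 = 5; strictly interior points = area - boundary/2 + 1 = 307; answer 307
Step 2: R1 = 307; m = 6; total draws C(13,3) = 286; favorable C(6,3) = 20; P = 10/143; answer 10/143
Step 3: R2 = 10/143; threaded value p + q = 153; c = 2; f(3) = 1*(-20) - 2*(-16) - 2*(2) = 8; iterating: f(3)=8, f(4)=80, f(5)=104, f(6)=-72, f(7)=-440, f(8)=-504, f(9)=520, f(10)=2408; answer 2408
Step 4: R3 = 2408; r = -4; cross terms: (24*-15 - 16*-40)=280, (16*-4 - -13*-15)=-259, (-13*-40 - 24*-4)=616; twice the area = |637| = 637; area = 637/2; boundary points = 1 + 1 + 1 = 3; strictly interior points = area - boundary/2 + 1 = 318; answer 318

318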